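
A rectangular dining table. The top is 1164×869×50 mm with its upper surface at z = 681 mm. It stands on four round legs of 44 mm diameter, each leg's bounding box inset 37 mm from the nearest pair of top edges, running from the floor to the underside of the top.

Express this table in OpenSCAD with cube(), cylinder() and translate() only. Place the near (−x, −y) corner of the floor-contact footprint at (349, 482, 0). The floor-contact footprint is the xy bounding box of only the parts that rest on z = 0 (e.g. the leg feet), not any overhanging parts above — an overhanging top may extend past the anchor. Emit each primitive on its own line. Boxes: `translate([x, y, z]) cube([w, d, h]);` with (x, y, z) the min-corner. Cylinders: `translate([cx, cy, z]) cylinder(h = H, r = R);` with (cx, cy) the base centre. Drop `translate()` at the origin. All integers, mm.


translate([312, 445, 631]) cube([1164, 869, 50]);
translate([371, 504, 0]) cylinder(h = 631, r = 22);
translate([1417, 504, 0]) cylinder(h = 631, r = 22);
translate([371, 1255, 0]) cylinder(h = 631, r = 22);
translate([1417, 1255, 0]) cylinder(h = 631, r = 22);


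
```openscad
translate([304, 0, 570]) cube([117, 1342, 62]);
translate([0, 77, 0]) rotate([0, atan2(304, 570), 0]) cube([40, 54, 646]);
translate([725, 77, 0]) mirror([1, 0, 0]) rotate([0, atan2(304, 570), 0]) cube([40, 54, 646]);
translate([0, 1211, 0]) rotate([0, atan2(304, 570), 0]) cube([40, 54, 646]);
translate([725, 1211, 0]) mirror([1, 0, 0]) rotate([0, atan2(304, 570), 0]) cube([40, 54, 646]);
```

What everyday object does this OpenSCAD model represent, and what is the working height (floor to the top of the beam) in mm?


A sawhorse. The overall height is 632 mm.

A beam across two mirrored pairs of raked legs — a sawhorse. The beam's underside is at z = 570 (matching the legs' vertical rise in atan2(304, 570)) and the beam is 62 mm tall, so its top is at 570 + 62 = 632 mm. The raked legs top out at the beam's underside, so that is the highest point.


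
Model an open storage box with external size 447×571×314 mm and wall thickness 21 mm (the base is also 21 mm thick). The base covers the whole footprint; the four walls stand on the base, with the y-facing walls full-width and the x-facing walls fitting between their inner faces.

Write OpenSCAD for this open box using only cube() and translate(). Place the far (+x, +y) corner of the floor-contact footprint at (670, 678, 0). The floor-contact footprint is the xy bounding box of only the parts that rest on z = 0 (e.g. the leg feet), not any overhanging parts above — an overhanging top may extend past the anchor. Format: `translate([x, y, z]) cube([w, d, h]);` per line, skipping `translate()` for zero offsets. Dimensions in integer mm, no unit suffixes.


translate([223, 107, 0]) cube([447, 571, 21]);
translate([223, 107, 21]) cube([447, 21, 293]);
translate([223, 657, 21]) cube([447, 21, 293]);
translate([223, 128, 21]) cube([21, 529, 293]);
translate([649, 128, 21]) cube([21, 529, 293]);


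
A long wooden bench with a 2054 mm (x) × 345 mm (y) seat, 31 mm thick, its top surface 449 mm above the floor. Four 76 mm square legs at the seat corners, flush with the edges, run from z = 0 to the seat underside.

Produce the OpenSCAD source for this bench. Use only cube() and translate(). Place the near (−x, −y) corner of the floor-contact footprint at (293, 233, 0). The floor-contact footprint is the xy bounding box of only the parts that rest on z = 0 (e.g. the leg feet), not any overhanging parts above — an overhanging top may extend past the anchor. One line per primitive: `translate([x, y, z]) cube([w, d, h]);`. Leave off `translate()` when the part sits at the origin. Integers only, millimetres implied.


translate([293, 233, 418]) cube([2054, 345, 31]);
translate([293, 233, 0]) cube([76, 76, 418]);
translate([293, 502, 0]) cube([76, 76, 418]);
translate([2271, 233, 0]) cube([76, 76, 418]);
translate([2271, 502, 0]) cube([76, 76, 418]);


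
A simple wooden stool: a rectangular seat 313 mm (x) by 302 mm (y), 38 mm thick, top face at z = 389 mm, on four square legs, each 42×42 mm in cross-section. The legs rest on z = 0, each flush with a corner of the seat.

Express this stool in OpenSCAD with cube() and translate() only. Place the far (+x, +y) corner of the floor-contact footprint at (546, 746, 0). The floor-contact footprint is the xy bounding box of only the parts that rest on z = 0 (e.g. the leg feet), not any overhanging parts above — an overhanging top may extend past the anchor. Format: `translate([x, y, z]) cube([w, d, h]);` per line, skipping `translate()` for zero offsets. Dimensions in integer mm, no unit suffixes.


// leg_h = 389 - 38 = 351
translate([233, 444, 351]) cube([313, 302, 38]);
translate([233, 444, 0]) cube([42, 42, 351]);
translate([504, 444, 0]) cube([42, 42, 351]);
translate([233, 704, 0]) cube([42, 42, 351]);
translate([504, 704, 0]) cube([42, 42, 351]);


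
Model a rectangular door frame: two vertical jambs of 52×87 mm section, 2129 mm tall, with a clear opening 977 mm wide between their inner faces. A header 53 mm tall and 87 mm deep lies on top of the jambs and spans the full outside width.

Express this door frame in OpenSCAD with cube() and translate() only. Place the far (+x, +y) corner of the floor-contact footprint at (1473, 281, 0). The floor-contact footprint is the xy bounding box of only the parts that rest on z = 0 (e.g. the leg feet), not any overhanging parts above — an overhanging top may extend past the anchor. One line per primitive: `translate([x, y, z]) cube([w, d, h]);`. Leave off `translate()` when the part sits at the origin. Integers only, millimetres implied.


translate([392, 194, 0]) cube([52, 87, 2129]);
translate([1421, 194, 0]) cube([52, 87, 2129]);
translate([392, 194, 2129]) cube([1081, 87, 53]);


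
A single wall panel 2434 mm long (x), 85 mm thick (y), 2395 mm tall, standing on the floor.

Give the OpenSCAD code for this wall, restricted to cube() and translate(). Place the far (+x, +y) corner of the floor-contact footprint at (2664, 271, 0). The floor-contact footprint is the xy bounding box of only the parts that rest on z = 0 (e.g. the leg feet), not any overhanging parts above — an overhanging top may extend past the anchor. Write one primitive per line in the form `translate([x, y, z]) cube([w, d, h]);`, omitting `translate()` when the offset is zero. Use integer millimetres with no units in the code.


translate([230, 186, 0]) cube([2434, 85, 2395]);


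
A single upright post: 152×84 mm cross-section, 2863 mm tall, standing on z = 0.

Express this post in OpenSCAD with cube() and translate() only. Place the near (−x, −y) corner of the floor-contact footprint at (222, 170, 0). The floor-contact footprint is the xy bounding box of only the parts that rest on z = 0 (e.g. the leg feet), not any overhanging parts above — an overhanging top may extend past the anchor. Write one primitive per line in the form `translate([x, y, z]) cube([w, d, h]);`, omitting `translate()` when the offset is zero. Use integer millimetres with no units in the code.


translate([222, 170, 0]) cube([152, 84, 2863]);


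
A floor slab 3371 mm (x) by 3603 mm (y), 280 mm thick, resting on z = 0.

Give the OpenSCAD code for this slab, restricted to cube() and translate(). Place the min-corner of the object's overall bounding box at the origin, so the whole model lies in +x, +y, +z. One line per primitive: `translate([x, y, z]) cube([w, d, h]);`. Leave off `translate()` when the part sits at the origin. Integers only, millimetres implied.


cube([3371, 3603, 280]);


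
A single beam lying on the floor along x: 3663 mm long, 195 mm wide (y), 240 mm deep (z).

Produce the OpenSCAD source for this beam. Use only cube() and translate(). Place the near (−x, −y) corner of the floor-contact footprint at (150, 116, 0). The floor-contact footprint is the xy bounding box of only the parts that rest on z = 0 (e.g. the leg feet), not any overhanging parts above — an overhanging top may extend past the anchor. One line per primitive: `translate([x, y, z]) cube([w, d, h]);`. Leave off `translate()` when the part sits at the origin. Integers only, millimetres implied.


translate([150, 116, 0]) cube([3663, 195, 240]);


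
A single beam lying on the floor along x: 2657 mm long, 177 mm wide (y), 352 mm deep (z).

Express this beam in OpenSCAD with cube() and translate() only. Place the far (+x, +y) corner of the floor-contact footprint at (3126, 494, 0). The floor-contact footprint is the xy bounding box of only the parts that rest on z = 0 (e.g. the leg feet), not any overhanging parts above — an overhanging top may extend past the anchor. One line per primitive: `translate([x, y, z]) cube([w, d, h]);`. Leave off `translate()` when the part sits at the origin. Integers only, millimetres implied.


translate([469, 317, 0]) cube([2657, 177, 352]);


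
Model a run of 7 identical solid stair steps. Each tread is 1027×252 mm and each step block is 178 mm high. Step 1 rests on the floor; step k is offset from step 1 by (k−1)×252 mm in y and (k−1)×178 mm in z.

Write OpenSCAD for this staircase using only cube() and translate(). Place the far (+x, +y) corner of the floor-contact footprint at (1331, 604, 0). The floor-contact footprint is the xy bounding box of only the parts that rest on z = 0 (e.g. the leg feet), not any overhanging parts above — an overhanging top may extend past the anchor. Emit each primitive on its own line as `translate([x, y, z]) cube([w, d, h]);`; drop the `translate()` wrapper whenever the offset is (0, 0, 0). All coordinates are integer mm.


translate([304, 352, 0]) cube([1027, 252, 178]);
translate([304, 604, 178]) cube([1027, 252, 178]);
translate([304, 856, 356]) cube([1027, 252, 178]);
translate([304, 1108, 534]) cube([1027, 252, 178]);
translate([304, 1360, 712]) cube([1027, 252, 178]);
translate([304, 1612, 890]) cube([1027, 252, 178]);
translate([304, 1864, 1068]) cube([1027, 252, 178]);


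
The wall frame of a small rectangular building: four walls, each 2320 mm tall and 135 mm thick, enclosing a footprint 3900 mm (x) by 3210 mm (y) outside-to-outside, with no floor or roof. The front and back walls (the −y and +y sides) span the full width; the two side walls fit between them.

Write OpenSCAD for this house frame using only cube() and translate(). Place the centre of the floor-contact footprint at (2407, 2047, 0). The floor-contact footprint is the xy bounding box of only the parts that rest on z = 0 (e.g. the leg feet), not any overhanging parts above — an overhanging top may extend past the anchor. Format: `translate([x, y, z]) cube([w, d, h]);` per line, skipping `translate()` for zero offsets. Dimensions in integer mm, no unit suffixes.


translate([457, 442, 0]) cube([3900, 135, 2320]);
translate([457, 3517, 0]) cube([3900, 135, 2320]);
translate([457, 577, 0]) cube([135, 2940, 2320]);
translate([4222, 577, 0]) cube([135, 2940, 2320]);


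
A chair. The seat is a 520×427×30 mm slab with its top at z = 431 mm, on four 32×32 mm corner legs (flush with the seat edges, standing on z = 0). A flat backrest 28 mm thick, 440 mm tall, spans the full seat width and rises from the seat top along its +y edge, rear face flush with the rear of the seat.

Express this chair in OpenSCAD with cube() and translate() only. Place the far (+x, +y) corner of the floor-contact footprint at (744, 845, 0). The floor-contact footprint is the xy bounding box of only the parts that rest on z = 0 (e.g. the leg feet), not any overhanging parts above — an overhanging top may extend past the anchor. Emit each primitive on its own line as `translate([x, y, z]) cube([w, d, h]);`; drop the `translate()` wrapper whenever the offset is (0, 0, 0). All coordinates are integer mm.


translate([224, 418, 401]) cube([520, 427, 30]);
translate([224, 418, 0]) cube([32, 32, 401]);
translate([712, 418, 0]) cube([32, 32, 401]);
translate([224, 813, 0]) cube([32, 32, 401]);
translate([712, 813, 0]) cube([32, 32, 401]);
translate([224, 817, 431]) cube([520, 28, 440]);


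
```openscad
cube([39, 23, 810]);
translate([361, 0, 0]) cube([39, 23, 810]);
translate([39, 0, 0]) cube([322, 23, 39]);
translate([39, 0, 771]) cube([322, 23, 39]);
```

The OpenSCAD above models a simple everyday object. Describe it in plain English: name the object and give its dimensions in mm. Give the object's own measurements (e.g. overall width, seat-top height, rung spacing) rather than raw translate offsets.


A rectangular picture frame lying in the x–z plane (depth along y). The opening is 322 mm wide (x) by 732 mm tall (z), surrounded by a border 39 mm wide on all four sides. The frame is 23 mm deep and is made of two full-height vertical stiles with two horizontal rails fitted between them.


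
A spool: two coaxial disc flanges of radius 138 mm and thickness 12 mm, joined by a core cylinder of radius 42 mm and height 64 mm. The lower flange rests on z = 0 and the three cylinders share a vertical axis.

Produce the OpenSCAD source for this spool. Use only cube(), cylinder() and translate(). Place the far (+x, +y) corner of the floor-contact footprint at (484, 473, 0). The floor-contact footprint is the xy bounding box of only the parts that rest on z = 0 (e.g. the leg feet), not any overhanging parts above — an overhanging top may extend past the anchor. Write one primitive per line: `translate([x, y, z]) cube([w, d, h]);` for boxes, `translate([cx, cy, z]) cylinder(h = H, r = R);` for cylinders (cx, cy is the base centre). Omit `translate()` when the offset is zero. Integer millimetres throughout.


translate([346, 335, 0]) cylinder(h = 12, r = 138);
translate([346, 335, 12]) cylinder(h = 64, r = 42);
translate([346, 335, 76]) cylinder(h = 12, r = 138);


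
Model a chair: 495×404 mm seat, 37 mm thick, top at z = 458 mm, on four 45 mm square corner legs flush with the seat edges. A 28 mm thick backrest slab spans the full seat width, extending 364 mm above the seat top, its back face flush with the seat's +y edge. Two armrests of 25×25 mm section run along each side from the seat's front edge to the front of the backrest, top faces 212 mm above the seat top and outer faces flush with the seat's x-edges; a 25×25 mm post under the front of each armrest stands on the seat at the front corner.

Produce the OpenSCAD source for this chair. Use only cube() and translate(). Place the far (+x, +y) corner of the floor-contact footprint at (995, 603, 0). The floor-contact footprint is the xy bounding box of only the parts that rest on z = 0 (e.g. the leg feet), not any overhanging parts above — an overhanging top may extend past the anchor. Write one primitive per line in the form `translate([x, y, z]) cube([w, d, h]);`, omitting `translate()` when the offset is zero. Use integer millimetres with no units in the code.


// leg_h = 458 - 37 = 421
// arm post h = 212 - 25 = 187
translate([500, 199, 421]) cube([495, 404, 37]);
translate([500, 199, 0]) cube([45, 45, 421]);
translate([950, 199, 0]) cube([45, 45, 421]);
translate([500, 558, 0]) cube([45, 45, 421]);
translate([950, 558, 0]) cube([45, 45, 421]);
translate([500, 575, 458]) cube([495, 28, 364]);
translate([500, 199, 645]) cube([25, 376, 25]);
translate([970, 199, 645]) cube([25, 376, 25]);
translate([500, 199, 458]) cube([25, 25, 187]);
translate([970, 199, 458]) cube([25, 25, 187]);


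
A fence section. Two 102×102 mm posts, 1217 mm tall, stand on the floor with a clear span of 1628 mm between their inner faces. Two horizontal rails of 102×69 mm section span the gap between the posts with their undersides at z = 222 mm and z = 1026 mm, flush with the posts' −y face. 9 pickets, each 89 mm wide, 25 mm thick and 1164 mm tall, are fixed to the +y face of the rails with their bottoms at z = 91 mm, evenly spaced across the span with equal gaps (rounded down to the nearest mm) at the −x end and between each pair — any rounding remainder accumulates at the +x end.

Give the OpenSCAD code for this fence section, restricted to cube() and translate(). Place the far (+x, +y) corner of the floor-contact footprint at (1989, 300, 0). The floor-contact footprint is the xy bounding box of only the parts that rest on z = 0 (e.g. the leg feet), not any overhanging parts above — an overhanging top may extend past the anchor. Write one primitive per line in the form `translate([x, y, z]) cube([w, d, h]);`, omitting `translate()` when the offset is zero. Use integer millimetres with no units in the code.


translate([157, 198, 0]) cube([102, 102, 1217]);
translate([1887, 198, 0]) cube([102, 102, 1217]);
translate([259, 198, 222]) cube([1628, 102, 69]);
translate([259, 198, 1026]) cube([1628, 102, 69]);
translate([341, 300, 91]) cube([89, 25, 1164]);
translate([512, 300, 91]) cube([89, 25, 1164]);
translate([683, 300, 91]) cube([89, 25, 1164]);
translate([854, 300, 91]) cube([89, 25, 1164]);
translate([1025, 300, 91]) cube([89, 25, 1164]);
translate([1196, 300, 91]) cube([89, 25, 1164]);
translate([1367, 300, 91]) cube([89, 25, 1164]);
translate([1538, 300, 91]) cube([89, 25, 1164]);
translate([1709, 300, 91]) cube([89, 25, 1164]);


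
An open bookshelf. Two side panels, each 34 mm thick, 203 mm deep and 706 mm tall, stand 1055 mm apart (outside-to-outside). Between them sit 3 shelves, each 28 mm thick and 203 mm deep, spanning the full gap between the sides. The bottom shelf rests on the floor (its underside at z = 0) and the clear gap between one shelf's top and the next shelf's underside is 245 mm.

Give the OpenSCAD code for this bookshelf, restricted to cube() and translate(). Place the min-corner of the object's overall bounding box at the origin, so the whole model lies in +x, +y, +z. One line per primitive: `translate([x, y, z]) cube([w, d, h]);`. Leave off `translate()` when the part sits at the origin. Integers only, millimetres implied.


cube([34, 203, 706]);
translate([1021, 0, 0]) cube([34, 203, 706]);
translate([34, 0, 0]) cube([987, 203, 28]);
translate([34, 0, 273]) cube([987, 203, 28]);
translate([34, 0, 546]) cube([987, 203, 28]);


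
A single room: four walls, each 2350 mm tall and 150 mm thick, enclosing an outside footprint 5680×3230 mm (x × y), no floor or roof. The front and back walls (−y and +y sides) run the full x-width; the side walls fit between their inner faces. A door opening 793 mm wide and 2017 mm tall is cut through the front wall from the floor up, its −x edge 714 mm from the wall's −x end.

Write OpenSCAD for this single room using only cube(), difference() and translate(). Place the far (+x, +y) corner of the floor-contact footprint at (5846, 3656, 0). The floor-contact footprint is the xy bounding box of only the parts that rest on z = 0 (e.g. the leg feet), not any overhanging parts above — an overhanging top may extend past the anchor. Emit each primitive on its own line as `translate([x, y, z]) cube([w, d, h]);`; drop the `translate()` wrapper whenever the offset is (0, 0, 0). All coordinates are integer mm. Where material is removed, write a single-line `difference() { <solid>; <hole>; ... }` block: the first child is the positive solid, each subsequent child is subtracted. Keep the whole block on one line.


difference() { translate([166, 426, 0]) cube([5680, 150, 2350]); translate([880, 426, 0]) cube([793, 150, 2017]); }
translate([166, 3506, 0]) cube([5680, 150, 2350]);
translate([166, 576, 0]) cube([150, 2930, 2350]);
translate([5696, 576, 0]) cube([150, 2930, 2350]);


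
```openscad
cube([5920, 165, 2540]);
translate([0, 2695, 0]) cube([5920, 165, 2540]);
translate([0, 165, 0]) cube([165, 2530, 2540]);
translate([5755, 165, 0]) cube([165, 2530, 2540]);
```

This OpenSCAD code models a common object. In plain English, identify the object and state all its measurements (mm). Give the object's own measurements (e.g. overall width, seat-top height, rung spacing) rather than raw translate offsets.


The wall frame of a small rectangular building: four walls, each 2540 mm tall and 165 mm thick, enclosing a footprint 5920 mm (x) by 2860 mm (y) outside-to-outside, with no floor or roof. The front and back walls (the −y and +y sides) span the full width; the two side walls fit between them.


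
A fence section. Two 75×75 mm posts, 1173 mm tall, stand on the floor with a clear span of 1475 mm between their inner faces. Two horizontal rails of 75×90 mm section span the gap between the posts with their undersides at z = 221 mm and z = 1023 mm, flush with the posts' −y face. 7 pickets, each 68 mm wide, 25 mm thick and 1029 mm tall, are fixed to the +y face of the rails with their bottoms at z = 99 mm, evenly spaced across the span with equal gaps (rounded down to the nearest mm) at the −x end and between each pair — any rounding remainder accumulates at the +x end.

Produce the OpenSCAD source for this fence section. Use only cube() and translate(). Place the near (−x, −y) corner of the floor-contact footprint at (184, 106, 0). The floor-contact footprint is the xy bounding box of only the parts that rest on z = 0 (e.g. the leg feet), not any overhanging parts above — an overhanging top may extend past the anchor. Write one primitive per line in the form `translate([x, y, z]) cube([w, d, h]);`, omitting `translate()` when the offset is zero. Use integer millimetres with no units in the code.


translate([184, 106, 0]) cube([75, 75, 1173]);
translate([1734, 106, 0]) cube([75, 75, 1173]);
translate([259, 106, 221]) cube([1475, 75, 90]);
translate([259, 106, 1023]) cube([1475, 75, 90]);
translate([383, 181, 99]) cube([68, 25, 1029]);
translate([575, 181, 99]) cube([68, 25, 1029]);
translate([767, 181, 99]) cube([68, 25, 1029]);
translate([959, 181, 99]) cube([68, 25, 1029]);
translate([1151, 181, 99]) cube([68, 25, 1029]);
translate([1343, 181, 99]) cube([68, 25, 1029]);
translate([1535, 181, 99]) cube([68, 25, 1029]);


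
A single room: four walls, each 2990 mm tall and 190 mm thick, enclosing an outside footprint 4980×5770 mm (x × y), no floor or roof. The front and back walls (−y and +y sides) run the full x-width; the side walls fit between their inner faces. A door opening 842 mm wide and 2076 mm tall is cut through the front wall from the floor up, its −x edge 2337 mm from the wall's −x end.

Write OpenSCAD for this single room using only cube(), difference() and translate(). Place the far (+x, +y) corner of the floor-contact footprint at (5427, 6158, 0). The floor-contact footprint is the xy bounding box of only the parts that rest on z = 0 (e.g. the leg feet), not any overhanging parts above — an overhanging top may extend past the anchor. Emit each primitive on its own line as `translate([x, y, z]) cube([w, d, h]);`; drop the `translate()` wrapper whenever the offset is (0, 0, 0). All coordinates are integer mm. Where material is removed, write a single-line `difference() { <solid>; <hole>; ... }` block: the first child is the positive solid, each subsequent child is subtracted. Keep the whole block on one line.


difference() { translate([447, 388, 0]) cube([4980, 190, 2990]); translate([2784, 388, 0]) cube([842, 190, 2076]); }
translate([447, 5968, 0]) cube([4980, 190, 2990]);
translate([447, 578, 0]) cube([190, 5390, 2990]);
translate([5237, 578, 0]) cube([190, 5390, 2990]);


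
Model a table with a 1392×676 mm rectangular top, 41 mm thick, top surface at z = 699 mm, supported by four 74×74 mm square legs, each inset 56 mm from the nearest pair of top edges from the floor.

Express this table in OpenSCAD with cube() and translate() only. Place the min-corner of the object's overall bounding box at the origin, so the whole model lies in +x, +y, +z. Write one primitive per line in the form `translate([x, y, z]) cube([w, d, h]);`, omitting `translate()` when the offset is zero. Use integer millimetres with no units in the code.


translate([0, 0, 658]) cube([1392, 676, 41]);
translate([56, 56, 0]) cube([74, 74, 658]);
translate([1262, 56, 0]) cube([74, 74, 658]);
translate([56, 546, 0]) cube([74, 74, 658]);
translate([1262, 546, 0]) cube([74, 74, 658]);


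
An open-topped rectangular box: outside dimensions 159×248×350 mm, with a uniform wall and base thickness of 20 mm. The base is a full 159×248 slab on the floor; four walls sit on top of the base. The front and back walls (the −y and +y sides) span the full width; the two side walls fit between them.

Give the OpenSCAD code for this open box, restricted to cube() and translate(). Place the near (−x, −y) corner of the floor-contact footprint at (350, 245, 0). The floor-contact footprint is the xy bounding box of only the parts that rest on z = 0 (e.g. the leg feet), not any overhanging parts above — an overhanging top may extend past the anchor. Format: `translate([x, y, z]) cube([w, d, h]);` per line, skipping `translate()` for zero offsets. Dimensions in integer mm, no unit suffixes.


translate([350, 245, 0]) cube([159, 248, 20]);
translate([350, 245, 20]) cube([159, 20, 330]);
translate([350, 473, 20]) cube([159, 20, 330]);
translate([350, 265, 20]) cube([20, 208, 330]);
translate([489, 265, 20]) cube([20, 208, 330]);


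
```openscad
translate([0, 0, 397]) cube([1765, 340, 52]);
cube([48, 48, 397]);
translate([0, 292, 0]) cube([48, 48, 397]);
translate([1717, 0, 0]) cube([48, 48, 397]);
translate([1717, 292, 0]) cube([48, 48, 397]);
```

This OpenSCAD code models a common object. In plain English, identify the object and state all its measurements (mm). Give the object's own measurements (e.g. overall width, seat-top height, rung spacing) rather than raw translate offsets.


A long wooden bench with a 1765 mm (x) × 340 mm (y) seat, 52 mm thick, its top surface 449 mm above the floor. Four 48 mm square legs at the seat corners, flush with the edges, run from z = 0 to the seat underside.


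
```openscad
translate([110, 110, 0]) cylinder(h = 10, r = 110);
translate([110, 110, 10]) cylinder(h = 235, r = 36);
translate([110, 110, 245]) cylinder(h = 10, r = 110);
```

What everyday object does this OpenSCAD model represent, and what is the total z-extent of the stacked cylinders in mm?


A spool. The overall height is 255 mm.

Three coaxial cylinders, large–small–large — a spool. Two 10 mm flanges and a 235 mm core give 10 + 235 + 10 = 255 mm.


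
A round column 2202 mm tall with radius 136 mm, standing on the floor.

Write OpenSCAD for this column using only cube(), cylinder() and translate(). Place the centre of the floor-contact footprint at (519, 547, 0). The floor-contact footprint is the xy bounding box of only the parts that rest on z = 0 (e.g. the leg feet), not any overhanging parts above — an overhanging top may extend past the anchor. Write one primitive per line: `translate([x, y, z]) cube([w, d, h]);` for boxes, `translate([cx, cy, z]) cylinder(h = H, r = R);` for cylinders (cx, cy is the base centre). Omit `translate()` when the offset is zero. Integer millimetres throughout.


translate([519, 547, 0]) cylinder(h = 2202, r = 136);


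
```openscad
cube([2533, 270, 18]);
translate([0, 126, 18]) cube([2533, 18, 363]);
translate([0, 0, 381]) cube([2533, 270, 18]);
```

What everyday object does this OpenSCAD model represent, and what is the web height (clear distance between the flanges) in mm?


An I-beam. The web height is 363 mm.

Two wide flanges with a thin centred web — an I-beam. Overall 399 mm minus two 18 mm flanges gives a web of 399 − 2·18 = 363 mm.


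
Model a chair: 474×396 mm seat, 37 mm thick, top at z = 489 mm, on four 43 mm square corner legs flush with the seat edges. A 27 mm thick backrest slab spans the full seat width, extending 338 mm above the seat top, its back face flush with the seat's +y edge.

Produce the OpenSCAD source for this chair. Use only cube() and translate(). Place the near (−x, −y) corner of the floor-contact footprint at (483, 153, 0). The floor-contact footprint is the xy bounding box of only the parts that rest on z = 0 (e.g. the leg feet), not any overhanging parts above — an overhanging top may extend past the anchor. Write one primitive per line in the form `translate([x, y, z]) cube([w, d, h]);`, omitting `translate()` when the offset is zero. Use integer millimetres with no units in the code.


translate([483, 153, 452]) cube([474, 396, 37]);
translate([483, 153, 0]) cube([43, 43, 452]);
translate([914, 153, 0]) cube([43, 43, 452]);
translate([483, 506, 0]) cube([43, 43, 452]);
translate([914, 506, 0]) cube([43, 43, 452]);
translate([483, 522, 489]) cube([474, 27, 338]);


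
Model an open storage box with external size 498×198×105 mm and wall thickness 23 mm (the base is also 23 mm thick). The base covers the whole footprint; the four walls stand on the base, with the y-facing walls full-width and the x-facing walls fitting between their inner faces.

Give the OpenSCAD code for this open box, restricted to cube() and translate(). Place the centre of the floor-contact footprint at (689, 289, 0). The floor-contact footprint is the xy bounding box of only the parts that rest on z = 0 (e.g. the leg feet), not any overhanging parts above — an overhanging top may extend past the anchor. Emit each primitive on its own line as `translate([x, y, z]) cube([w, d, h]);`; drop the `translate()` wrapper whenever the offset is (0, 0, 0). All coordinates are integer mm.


translate([440, 190, 0]) cube([498, 198, 23]);
translate([440, 190, 23]) cube([498, 23, 82]);
translate([440, 365, 23]) cube([498, 23, 82]);
translate([440, 213, 23]) cube([23, 152, 82]);
translate([915, 213, 23]) cube([23, 152, 82]);


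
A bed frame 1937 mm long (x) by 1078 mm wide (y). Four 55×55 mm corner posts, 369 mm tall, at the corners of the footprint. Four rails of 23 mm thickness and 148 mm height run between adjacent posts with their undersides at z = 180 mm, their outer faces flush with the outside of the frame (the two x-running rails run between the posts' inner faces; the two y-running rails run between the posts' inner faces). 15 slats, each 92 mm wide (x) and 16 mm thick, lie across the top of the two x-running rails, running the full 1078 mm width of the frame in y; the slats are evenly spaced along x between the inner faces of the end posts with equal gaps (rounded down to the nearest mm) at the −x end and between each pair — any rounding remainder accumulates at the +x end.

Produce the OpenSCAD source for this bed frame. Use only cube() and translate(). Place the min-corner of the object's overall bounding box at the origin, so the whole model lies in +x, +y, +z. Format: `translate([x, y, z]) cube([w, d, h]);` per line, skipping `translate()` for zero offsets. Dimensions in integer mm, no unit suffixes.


cube([55, 55, 369]);
translate([0, 1023, 0]) cube([55, 55, 369]);
translate([1882, 0, 0]) cube([55, 55, 369]);
translate([1882, 1023, 0]) cube([55, 55, 369]);
translate([55, 0, 180]) cube([1827, 23, 148]);
translate([55, 1055, 180]) cube([1827, 23, 148]);
translate([0, 55, 180]) cube([23, 968, 148]);
translate([1914, 55, 180]) cube([23, 968, 148]);
translate([82, 0, 328]) cube([92, 1078, 16]);
translate([201, 0, 328]) cube([92, 1078, 16]);
translate([320, 0, 328]) cube([92, 1078, 16]);
translate([439, 0, 328]) cube([92, 1078, 16]);
translate([558, 0, 328]) cube([92, 1078, 16]);
translate([677, 0, 328]) cube([92, 1078, 16]);
translate([796, 0, 328]) cube([92, 1078, 16]);
translate([915, 0, 328]) cube([92, 1078, 16]);
translate([1034, 0, 328]) cube([92, 1078, 16]);
translate([1153, 0, 328]) cube([92, 1078, 16]);
translate([1272, 0, 328]) cube([92, 1078, 16]);
translate([1391, 0, 328]) cube([92, 1078, 16]);
translate([1510, 0, 328]) cube([92, 1078, 16]);
translate([1629, 0, 328]) cube([92, 1078, 16]);
translate([1748, 0, 328]) cube([92, 1078, 16]);


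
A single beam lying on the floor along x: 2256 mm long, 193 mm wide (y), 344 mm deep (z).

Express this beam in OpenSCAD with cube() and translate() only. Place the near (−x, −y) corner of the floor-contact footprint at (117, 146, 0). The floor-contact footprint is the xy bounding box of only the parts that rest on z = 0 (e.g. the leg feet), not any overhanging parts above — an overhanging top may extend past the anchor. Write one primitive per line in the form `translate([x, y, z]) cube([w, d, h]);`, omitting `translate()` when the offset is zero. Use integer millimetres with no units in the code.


translate([117, 146, 0]) cube([2256, 193, 344]);


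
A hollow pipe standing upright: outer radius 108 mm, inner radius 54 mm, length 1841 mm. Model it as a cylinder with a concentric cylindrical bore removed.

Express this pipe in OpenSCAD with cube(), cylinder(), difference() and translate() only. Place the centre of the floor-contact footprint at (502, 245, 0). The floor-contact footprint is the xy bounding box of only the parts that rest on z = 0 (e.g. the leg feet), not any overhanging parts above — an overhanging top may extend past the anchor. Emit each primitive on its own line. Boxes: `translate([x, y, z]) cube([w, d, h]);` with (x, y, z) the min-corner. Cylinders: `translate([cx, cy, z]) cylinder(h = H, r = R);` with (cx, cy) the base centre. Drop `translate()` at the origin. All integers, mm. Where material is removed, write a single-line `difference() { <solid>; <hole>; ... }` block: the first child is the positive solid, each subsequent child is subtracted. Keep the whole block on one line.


difference() { translate([502, 245, 0]) cylinder(h = 1841, r = 108); translate([502, 245, 0]) cylinder(h = 1841, r = 54); }


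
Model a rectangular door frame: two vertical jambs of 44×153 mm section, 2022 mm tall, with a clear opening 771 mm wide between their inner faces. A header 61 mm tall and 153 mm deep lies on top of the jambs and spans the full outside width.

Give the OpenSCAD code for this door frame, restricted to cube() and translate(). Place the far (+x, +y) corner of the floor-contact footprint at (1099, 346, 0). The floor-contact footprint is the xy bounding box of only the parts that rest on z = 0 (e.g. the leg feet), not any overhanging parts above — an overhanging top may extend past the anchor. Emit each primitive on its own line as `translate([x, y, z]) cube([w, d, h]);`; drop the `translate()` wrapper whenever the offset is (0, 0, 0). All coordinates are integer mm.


translate([240, 193, 0]) cube([44, 153, 2022]);
translate([1055, 193, 0]) cube([44, 153, 2022]);
translate([240, 193, 2022]) cube([859, 153, 61]);


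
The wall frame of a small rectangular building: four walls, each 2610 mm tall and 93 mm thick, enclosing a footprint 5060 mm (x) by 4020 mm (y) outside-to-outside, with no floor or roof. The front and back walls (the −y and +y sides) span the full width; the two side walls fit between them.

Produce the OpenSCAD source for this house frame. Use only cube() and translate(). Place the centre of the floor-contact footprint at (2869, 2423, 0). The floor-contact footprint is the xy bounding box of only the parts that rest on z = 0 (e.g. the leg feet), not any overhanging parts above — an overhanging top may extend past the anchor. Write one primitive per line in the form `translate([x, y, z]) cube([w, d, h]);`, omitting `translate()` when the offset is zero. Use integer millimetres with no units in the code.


translate([339, 413, 0]) cube([5060, 93, 2610]);
translate([339, 4340, 0]) cube([5060, 93, 2610]);
translate([339, 506, 0]) cube([93, 3834, 2610]);
translate([5306, 506, 0]) cube([93, 3834, 2610]);


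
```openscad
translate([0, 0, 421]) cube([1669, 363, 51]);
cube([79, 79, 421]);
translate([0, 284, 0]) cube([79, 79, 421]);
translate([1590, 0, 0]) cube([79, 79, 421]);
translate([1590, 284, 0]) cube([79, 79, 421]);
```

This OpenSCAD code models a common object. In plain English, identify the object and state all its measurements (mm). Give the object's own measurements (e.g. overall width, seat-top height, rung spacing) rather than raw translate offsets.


A long wooden bench with a 1669 mm (x) × 363 mm (y) seat, 51 mm thick, its top surface 472 mm above the floor. Four 79 mm square legs at the seat corners, flush with the edges, run from z = 0 to the seat underside.


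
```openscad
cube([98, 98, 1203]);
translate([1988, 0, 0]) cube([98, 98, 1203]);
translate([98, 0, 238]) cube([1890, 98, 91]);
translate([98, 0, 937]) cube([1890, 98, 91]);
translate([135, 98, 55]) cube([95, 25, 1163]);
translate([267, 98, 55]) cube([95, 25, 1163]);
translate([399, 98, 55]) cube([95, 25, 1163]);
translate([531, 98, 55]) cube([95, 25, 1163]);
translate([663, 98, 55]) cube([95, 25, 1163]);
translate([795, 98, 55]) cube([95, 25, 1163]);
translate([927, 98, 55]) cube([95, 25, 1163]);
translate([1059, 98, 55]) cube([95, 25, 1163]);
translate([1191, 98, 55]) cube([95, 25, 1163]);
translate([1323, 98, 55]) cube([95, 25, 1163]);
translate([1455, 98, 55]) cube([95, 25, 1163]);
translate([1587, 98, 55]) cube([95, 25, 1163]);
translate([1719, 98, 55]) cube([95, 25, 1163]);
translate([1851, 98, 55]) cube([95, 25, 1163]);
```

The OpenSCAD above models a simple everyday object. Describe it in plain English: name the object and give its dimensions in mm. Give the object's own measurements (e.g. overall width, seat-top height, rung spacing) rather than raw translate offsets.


A fence section. Two 98×98 mm posts, 1203 mm tall, stand on the floor with a clear span of 1890 mm between their inner faces. Two horizontal rails of 98×91 mm section span the gap between the posts with their undersides at z = 238 mm and z = 937 mm, flush with the posts' −y face. 14 pickets, each 95 mm wide, 25 mm thick and 1163 mm tall, are fixed to the +y face of the rails with their bottoms at z = 55 mm, spaced across the span with a 37 mm gap after the −x post and between neighbouring pickets, with 42 mm left before the +x post.


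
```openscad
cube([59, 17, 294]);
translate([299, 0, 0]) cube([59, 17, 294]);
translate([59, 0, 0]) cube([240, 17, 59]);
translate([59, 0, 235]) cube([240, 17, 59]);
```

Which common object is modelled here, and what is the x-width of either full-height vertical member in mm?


A picture frame. The border width is 59 mm.

Four thin pieces enclosing a rectangular opening — a picture frame. The two full-height stiles are 294 mm tall; the top rail sits at z = 235 and is 59 mm tall, so the border above the opening is 294 − 235 = 59 mm, matching the stile x-width.


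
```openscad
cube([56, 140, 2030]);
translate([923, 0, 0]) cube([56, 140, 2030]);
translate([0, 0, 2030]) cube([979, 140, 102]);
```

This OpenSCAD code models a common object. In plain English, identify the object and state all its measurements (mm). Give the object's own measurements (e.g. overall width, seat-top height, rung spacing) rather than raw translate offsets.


A door frame. The clear opening is 867 mm wide and 2030 mm high. Two 56 mm wide jambs, 140 mm deep, stand either side of the opening from the floor to the top of the opening. A 102 mm thick head sits across the top of both jambs, spanning the full outside width of the frame.


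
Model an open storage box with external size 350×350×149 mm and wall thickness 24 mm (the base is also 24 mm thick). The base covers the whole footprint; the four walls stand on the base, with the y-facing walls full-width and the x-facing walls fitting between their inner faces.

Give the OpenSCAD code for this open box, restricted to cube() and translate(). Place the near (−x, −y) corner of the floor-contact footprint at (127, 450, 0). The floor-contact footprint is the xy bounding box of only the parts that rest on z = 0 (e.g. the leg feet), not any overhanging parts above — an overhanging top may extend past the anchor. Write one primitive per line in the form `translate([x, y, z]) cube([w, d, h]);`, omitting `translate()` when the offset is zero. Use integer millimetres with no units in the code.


translate([127, 450, 0]) cube([350, 350, 24]);
translate([127, 450, 24]) cube([350, 24, 125]);
translate([127, 776, 24]) cube([350, 24, 125]);
translate([127, 474, 24]) cube([24, 302, 125]);
translate([453, 474, 24]) cube([24, 302, 125]);


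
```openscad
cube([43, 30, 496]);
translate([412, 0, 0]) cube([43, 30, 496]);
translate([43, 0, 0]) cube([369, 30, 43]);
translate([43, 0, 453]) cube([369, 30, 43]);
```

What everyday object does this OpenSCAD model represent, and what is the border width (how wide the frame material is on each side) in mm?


A picture frame. The border width is 43 mm.

Four thin pieces enclosing a rectangular opening — a picture frame. The two full-height stiles are 496 mm tall; the top rail sits at z = 453 and is 43 mm tall, so the border above the opening is 496 − 453 = 43 mm, matching the stile x-width.
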